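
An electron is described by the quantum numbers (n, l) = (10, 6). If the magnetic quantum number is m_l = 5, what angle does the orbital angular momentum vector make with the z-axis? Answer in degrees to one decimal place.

θ ≈ 39.5°

|L|² = l(l+1)ℏ² = 42ℏ², so |L| = √42 ℏ.
L_z = m_l ℏ = 5ℏ.
cos θ = L_z/|L| = 5/√42, so θ ≈ 39.5°.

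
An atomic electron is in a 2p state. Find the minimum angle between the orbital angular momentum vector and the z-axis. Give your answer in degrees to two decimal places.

The 2p subshell has l = 1.
|L| = ℏ√(l(l+1)) = √2 ℏ.
The smallest angle corresponds to the largest L_z, i.e. m_l = l = 1, giving L_z = 1ℏ.
cos θ_min = 1/√2, so θ_min ≈ 45.00°.

θ_min ≈ 45.00°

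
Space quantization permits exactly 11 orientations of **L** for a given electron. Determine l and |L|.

l = 5, |L| = √30 ℏ ≈ 5.477ℏ

11 = 2l + 1, so l = (11−1)/2 = 5.
|L| = ℏ√(l(l+1)) = ℏ√(5·6) = √30 ℏ.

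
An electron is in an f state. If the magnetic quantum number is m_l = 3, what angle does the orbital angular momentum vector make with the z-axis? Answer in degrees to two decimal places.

θ ≈ 30.00°

An f state has l = 3.
|L| = √(l(l+1)) ℏ = 2√3 ℏ.
L_z = m_l ℏ = 3ℏ.
cos θ = L_z/|L| = 3/√12, so θ ≈ 30.00°.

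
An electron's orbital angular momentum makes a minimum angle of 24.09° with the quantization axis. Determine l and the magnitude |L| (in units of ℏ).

l = 5, |L| = √30 ℏ ≈ 5.477ℏ

cos θ_min = l/√(l(l+1)) = √(l/(l+1)), so l/(l+1) = cos²(24.09°) = 0.8334.
Thus l = 0.8334/(1 − 0.8334) ≈ 5.
Then |L| = ℏ√(5·6) = √30 ℏ.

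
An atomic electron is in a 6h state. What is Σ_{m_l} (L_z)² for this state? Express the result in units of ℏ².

The 6h subshell has l = 5.
The allowed m_l values are -5, -4, -3, -2, -1, 0, 1, 2, 3, 4, 5.
Summing m² from −5 to 5: Σ m_l² = 110.

Σ(L_z)² = 110 ℏ²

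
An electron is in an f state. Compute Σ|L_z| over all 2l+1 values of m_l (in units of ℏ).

For an f orbital, l = 3.
m_l ∈ {-3, -2, -1, 0, 1, 2, 3}.
Σ|m_l| = 2(1+2+…+3) = 12.

Σ|L_z| = 12 ℏ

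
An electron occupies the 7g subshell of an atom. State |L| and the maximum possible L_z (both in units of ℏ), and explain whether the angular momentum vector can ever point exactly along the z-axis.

No: L_z,max = 4ℏ < |L| = 2√5 ℏ ≈ 4.472ℏ

7g means n = 7, l = 4.
|L| = 2√5 ℏ ≈ 4.4721ℏ, while L_z,max = lℏ = 4ℏ.
Since |L| > L_z,max, the vector can never point exactly along z; the closest it comes is θ_min = arccos(4/√20) ≈ 26.6°.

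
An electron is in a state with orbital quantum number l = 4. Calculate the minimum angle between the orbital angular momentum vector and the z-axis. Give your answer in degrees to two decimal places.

θ_min ≈ 26.57°

|L| = √(l(l+1)) ℏ = 2√5 ℏ.
The smallest angle corresponds to the largest L_z, i.e. m_l = l = 4, giving L_z = 4ℏ.
cos θ_min = 4/√20, so θ_min ≈ 26.57°.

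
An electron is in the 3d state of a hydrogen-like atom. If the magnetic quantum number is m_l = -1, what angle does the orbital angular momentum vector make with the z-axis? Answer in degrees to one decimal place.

θ ≈ 114.1°

The 3d subshell has l = 2.
|L| = ℏ√(l(l+1)) = √6 ℏ.
L_z = m_l ℏ = −1ℏ.
cos θ = L_z/|L| = -1/√6, so θ ≈ 114.1°.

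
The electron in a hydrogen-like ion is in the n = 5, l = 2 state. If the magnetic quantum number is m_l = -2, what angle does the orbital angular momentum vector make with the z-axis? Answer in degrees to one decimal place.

θ ≈ 144.7°

|L| = ℏ√(l(l+1)) = √6 ℏ.
L_z = m_l ℏ = −2ℏ.
cos θ = L_z/|L| = -2/√6, so θ ≈ 144.7°.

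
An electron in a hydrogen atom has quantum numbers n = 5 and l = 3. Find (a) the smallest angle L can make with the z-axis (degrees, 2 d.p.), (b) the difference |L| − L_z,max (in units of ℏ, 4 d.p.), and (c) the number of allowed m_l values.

cos θ_min = 3/√12, so θ_min ≈ 30.00°.
|L| − L_z,max = (2√3 − 3)ℏ ≈ 0.4641ℏ.
There are 2l+1 = 7 values of m_l.

θ_min ≈ 30.00°; |L|−L_z,max ≈ 0.4641ℏ; 7 values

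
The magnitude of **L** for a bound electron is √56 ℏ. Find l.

Since |L|² = l(l+1)ℏ², l(l+1) = 56.
The positive root is l = 7.

l = 7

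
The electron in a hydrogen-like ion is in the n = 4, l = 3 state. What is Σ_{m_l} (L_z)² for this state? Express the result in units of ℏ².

The allowed m_l values are -3, -2, -1, 0, 1, 2, 3.
Summing m² from −3 to 3: Σ m_l² = 28.

Σ(L_z)² = 28 ℏ²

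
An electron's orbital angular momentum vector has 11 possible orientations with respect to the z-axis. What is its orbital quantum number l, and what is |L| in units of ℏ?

l = 5, |L| = √30 ℏ ≈ 5.477ℏ

2l + 1 = 11 ⇒ l = 5.
|L| = ℏ√(l(l+1)) = ℏ√(5·6) = √30 ℏ.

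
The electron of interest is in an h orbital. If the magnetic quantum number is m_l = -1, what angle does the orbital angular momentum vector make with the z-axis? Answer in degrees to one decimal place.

θ ≈ 100.5°

For an h orbital, l = 5.
|L|² = l(l+1)ℏ² = 30ℏ², so |L| = √30 ℏ.
L_z = m_l ℏ = −1ℏ.
cos θ = L_z/|L| = -1/√30, so θ ≈ 100.5°.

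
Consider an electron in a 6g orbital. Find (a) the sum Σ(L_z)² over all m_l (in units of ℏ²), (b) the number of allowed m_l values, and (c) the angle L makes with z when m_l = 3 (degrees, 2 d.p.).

For 6g, l = 4.
Σ m_l² = 60, so Σ(L_z)² = 60 ℏ².
There are 2l+1 = 9 values of m_l.
For m_l = 3: cos θ = 3/√20, θ ≈ 47.87°.

Σ(L_z)² = 60 ℏ²; 9 values; θ(m_l=3) ≈ 47.87°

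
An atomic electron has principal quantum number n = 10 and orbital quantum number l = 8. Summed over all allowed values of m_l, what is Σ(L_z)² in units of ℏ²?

m_l ∈ {-8, -7, -6, -5, -4, -3, -2, -1, 0, 1, 2, 3, 4, 5, 6, 7, 8}.
Σ m_l² = 2·(1 + 4 + 9 + 16 + 25 + 36 + 49 + 64) = 408.

Σ(L_z)² = 408 ℏ²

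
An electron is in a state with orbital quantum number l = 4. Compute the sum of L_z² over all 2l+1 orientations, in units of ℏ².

Σ(L_z)² = 60 ℏ²

The allowed m_l values are -4, -3, -2, -1, 0, 1, 2, 3, 4.
Summing m² from −4 to 4: Σ m_l² = 60.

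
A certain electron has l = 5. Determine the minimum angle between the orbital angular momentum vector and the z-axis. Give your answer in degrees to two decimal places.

θ_min ≈ 24.09°

|L|² = l(l+1)ℏ² = 30ℏ², so |L| = √30 ℏ.
The smallest angle corresponds to the largest L_z, i.e. m_l = l = 5, giving L_z = 5ℏ.
cos θ_min = 5/√30, so θ_min ≈ 24.09°.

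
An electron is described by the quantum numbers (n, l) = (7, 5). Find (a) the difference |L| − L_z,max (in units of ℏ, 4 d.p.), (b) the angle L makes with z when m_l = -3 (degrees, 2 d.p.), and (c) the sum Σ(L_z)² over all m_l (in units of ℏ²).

|L| − L_z,max = (√30 − 5)ℏ ≈ 0.4772ℏ.
For m_l = -3: cos θ = -3/√30, θ ≈ 123.21°.
Σ m_l² = 110, so Σ(L_z)² = 110 ℏ².

|L|−L_z,max ≈ 0.4772ℏ; θ(m_l=-3) ≈ 123.21°; Σ(L_z)² = 110 ℏ²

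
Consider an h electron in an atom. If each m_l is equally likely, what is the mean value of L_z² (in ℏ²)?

⟨L_z²⟩ = 10 ℏ²

For an h orbital, l = 5.
m_l runs from −5 to 5, i.e. {-5, -4, -3, -2, -1, 0, 1, 2, 3, 4, 5}.
⟨L_z²⟩ = ℏ²·l(l+1)/3 = 10ℏ².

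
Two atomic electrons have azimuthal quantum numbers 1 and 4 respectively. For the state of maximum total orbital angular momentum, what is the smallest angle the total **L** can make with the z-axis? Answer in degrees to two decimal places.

Angular momentum addition gives L = |l₁ − l₂|, …, l₁ + l₂.
Allowed values: L = 3, 4, 5.
The maximum is L = 5, with |L_tot| = ℏ√(5·6) = √30 ℏ.
The minimum angle with z is arccos(5/√30) ≈ 24.09°.

θ_min ≈ 24.09°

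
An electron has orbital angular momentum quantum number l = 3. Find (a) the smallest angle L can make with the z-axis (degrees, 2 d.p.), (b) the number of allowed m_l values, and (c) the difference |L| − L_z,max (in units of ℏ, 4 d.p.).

θ_min ≈ 30.00°; 7 values; |L|−L_z,max ≈ 0.4641ℏ

cos θ_min = 3/√12, so θ_min ≈ 30.00°.
There are 2l+1 = 7 values of m_l.
|L| − L_z,max = (2√3 − 3)ℏ ≈ 0.4641ℏ.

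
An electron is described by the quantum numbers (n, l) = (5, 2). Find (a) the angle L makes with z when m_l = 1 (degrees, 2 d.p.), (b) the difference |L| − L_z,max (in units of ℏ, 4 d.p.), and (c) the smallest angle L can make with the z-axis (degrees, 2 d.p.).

θ(m_l=1) ≈ 65.91°; |L|−L_z,max ≈ 0.4495ℏ; θ_min ≈ 35.26°

For m_l = 1: cos θ = 1/√6, θ ≈ 65.91°.
|L| − L_z,max = (√6 − 2)ℏ ≈ 0.4495ℏ.
cos θ_min = 2/√6, so θ_min ≈ 35.26°.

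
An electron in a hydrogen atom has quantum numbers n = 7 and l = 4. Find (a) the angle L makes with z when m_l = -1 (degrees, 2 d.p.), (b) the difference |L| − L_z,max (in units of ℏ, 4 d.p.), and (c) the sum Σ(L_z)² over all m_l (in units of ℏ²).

For m_l = -1: cos θ = -1/√20, θ ≈ 102.92°.
|L| − L_z,max = (2√5 − 4)ℏ ≈ 0.4721ℏ.
Σ m_l² = 60, so Σ(L_z)² = 60 ℏ².

θ(m_l=-1) ≈ 102.92°; |L|−L_z,max ≈ 0.4721ℏ; Σ(L_z)² = 60 ℏ²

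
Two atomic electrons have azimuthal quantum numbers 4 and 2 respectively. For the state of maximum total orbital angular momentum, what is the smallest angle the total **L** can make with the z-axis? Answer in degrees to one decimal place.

θ_min ≈ 22.2°

L runs from |4 − 2| = 2 to 4 + 2 = 6.
L ∈ {2, 3, 4, 5, 6}.
The maximum is L = 6, with |L_tot| = ℏ√(6·7) = √42 ℏ.
The minimum angle with z is arccos(6/√42) ≈ 22.2°.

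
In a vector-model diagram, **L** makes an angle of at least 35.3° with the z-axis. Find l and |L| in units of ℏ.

l = 2, |L| = √6 ℏ ≈ 2.449ℏ

cos²θ_min = l/(l+1) = 0.6661.
Solving: l = 2.
Then |L| = ℏ√(2·3) = √6 ℏ.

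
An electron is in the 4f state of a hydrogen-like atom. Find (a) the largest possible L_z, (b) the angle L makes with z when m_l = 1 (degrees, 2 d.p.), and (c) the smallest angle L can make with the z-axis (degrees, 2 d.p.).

L_z,max = 3ℏ; θ(m_l=1) ≈ 73.22°; θ_min ≈ 30.00°

For 4f, l = 3.
L_z,max = lℏ = 3ℏ.
For m_l = 1: cos θ = 1/√12, θ ≈ 73.22°.
cos θ_min = 3/√12, so θ_min ≈ 30.00°.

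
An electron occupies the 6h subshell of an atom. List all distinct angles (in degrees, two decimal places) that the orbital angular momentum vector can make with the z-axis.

θ ∈ {24.09°, 43.09°, 56.79°, 68.58°, 79.48°, 90.00°, 100.52°, 111.42°, 123.21°, 136.91°, 155.91°}

For 6h, l = 5.
|L| = √(l(l+1)) ℏ = √30 ℏ.
cos θ = m_l/√30 for each m_l ∈ {-5, -4, -3, -2, -1, 0, 1, 2, 3, 4, 5}.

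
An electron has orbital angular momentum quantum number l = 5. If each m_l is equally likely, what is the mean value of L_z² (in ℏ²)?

The allowed m_l values are -5, -4, -3, -2, -1, 0, 1, 2, 3, 4, 5.
⟨L_z²⟩ = ℏ²·l(l+1)/3 = 10ℏ².

⟨L_z²⟩ = 10 ℏ²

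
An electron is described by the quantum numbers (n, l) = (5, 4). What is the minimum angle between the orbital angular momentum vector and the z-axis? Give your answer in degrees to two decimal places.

|L| = √(l(l+1)) ℏ = 2√5 ℏ.
The smallest angle corresponds to the largest L_z, i.e. m_l = l = 4, giving L_z = 4ℏ.
cos θ_min = 4/√20, so θ_min ≈ 26.57°.

θ_min ≈ 26.57°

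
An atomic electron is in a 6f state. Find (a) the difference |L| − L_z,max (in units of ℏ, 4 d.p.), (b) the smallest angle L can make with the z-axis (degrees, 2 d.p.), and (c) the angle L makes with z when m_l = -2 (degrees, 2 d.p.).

|L|−L_z,max ≈ 0.4641ℏ; θ_min ≈ 30.00°; θ(m_l=-2) ≈ 125.26°

The 6f subshell has l = 3.
|L| − L_z,max = (2√3 − 3)ℏ ≈ 0.4641ℏ.
cos θ_min = 3/√12, so θ_min ≈ 30.00°.
For m_l = -2: cos θ = -2/√12, θ ≈ 125.26°.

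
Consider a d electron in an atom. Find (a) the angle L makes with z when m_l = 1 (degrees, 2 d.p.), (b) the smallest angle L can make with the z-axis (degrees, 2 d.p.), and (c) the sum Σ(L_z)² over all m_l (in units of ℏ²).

θ(m_l=1) ≈ 65.91°; θ_min ≈ 35.26°; Σ(L_z)² = 10 ℏ²

For a d orbital, l = 2.
For m_l = 1: cos θ = 1/√6, θ ≈ 65.91°.
cos θ_min = 2/√6, so θ_min ≈ 35.26°.
Σ m_l² = 10, so Σ(L_z)² = 10 ℏ².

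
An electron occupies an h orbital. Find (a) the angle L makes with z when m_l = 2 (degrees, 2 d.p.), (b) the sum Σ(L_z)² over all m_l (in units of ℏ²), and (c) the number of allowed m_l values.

θ(m_l=2) ≈ 68.58°; Σ(L_z)² = 110 ℏ²; 11 values

For an h orbital, l = 5.
For m_l = 2: cos θ = 2/√30, θ ≈ 68.58°.
Σ m_l² = 110, so Σ(L_z)² = 110 ℏ².
There are 2l+1 = 11 values of m_l.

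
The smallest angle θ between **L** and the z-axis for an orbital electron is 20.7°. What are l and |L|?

cos θ_min = l/√(l(l+1)) = √(l/(l+1)), so l/(l+1) = cos²(20.7°) = 0.8751.
Thus l = 0.8751/(1 − 0.8751) ≈ 7.
Then |L| = ℏ√(7·8) = 2√14 ℏ.

l = 7, |L| = 2√14 ℏ ≈ 7.483ℏ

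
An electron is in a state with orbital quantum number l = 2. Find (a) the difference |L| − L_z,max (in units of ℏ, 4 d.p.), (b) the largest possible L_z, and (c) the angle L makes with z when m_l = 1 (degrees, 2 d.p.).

|L| − L_z,max = (√6 − 2)ℏ ≈ 0.4495ℏ.
L_z,max = lℏ = 2ℏ.
For m_l = 1: cos θ = 1/√6, θ ≈ 65.91°.

|L|−L_z,max ≈ 0.4495ℏ; L_z,max = 2ℏ; θ(m_l=1) ≈ 65.91°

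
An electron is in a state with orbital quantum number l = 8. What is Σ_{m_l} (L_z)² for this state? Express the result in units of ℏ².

Σ(L_z)² = 408 ℏ²

m_l runs from −8 to 8, i.e. {-8, -7, -6, -5, -4, -3, -2, -1, 0, 1, 2, 3, 4, 5, 6, 7, 8}.
Summing m² from −8 to 8: Σ m_l² = 408.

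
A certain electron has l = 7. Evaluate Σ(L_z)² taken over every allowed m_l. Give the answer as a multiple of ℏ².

m_l runs from −7 to 7, i.e. {-7, -6, -5, -4, -3, -2, -1, 0, 1, 2, 3, 4, 5, 6, 7}.
Σ m_l² = l(l+1)(2l+1)/3 = 7·8·15/3 = 280.

Σ(L_z)² = 280 ℏ²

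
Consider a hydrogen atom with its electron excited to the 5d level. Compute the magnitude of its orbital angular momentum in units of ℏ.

The 5d level has l = 2.
|L| = ℏ√(l(l+1)) = ℏ√(2·3) = √6 ℏ

|L| = √6 ℏ ≈ 2.449ℏ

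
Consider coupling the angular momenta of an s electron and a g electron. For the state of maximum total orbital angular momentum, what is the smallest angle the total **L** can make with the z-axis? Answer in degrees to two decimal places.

The total orbital quantum number L ranges from |l₁ − l₂| to l₁ + l₂ in integer steps.
So L can be 4.
The maximum is L = 4, with |L_tot| = ℏ√(4·5) = 2√5 ℏ.
The minimum angle with z is arccos(4/√20) ≈ 26.57°.

θ_min ≈ 26.57°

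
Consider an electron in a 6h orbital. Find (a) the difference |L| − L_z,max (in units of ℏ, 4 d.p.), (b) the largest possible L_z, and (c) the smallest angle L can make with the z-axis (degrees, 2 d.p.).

|L|−L_z,max ≈ 0.4772ℏ; L_z,max = 5ℏ; θ_min ≈ 24.09°

6h means n = 6, l = 5.
|L| − L_z,max = (√30 − 5)ℏ ≈ 0.4772ℏ.
L_z,max = lℏ = 5ℏ.
cos θ_min = 5/√30, so θ_min ≈ 24.09°.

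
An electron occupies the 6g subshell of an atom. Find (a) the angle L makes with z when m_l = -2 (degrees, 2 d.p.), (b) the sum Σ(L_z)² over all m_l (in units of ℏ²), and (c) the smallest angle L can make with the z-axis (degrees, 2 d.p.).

For 6g, l = 4.
For m_l = -2: cos θ = -2/√20, θ ≈ 116.57°.
Σ m_l² = 60, so Σ(L_z)² = 60 ℏ².
cos θ_min = 4/√20, so θ_min ≈ 26.57°.

θ(m_l=-2) ≈ 116.57°; Σ(L_z)² = 60 ℏ²; θ_min ≈ 26.57°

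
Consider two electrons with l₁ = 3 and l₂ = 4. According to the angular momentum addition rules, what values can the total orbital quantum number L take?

Angular momentum addition gives L = |l₁ − l₂|, …, l₁ + l₂.
Allowed values: L = 1, 2, 3, 4, 5, 6, 7.

L = 1, 2, 3, 4, 5, 6, 7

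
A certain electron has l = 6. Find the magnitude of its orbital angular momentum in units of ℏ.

|L| = √42 ℏ ≈ 6.481ℏ

|L| = ℏ√(l(l+1)) = ℏ√(6·7) = √42 ℏ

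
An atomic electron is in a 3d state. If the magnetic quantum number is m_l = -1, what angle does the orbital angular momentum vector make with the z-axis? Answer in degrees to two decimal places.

θ ≈ 114.09°

The 3d subshell has l = 2.
|L| = √(l(l+1)) ℏ = √6 ℏ.
L_z = m_l ℏ = −1ℏ.
cos θ = L_z/|L| = -1/√6, so θ ≈ 114.09°.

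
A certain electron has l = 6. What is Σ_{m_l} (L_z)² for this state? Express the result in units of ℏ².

m_l runs from −6 to 6, i.e. {-6, -5, -4, -3, -2, -1, 0, 1, 2, 3, 4, 5, 6}.
Summing m² from −6 to 6: Σ m_l² = 182.

Σ(L_z)² = 182 ℏ²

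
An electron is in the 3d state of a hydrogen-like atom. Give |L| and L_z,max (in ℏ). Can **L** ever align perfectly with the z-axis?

No: L_z,max = 2ℏ < |L| = √6 ℏ ≈ 2.449ℏ

3d means n = 3, l = 2.
|L| = √6 ℏ ≈ 2.4495ℏ, while L_z,max = lℏ = 2ℏ.
Since |L| > L_z,max, the vector can never point exactly along z; the closest it comes is θ_min = arccos(2/√6) ≈ 35.3°.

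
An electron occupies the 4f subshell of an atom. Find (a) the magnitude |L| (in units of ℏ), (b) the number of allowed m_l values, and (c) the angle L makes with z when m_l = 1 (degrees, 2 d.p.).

|L| = 2√3 ℏ ≈ 3.464ℏ; 7 values; θ(m_l=1) ≈ 73.22°

For 4f, l = 3.
|L| = ℏ√(3·4) = 2√3 ℏ ≈ 3.464ℏ.
There are 2l+1 = 7 values of m_l.
For m_l = 1: cos θ = 1/√12, θ ≈ 73.22°.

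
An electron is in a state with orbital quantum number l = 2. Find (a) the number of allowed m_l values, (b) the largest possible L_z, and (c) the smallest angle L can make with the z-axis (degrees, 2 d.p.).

5 values; L_z,max = 2ℏ; θ_min ≈ 35.26°

There are 2l+1 = 5 values of m_l.
L_z,max = lℏ = 2ℏ.
cos θ_min = 2/√6, so θ_min ≈ 35.26°.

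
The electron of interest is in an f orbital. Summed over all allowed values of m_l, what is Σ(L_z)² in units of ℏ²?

For an f orbital, l = 3.
m_l ∈ {-3, -2, -1, 0, 1, 2, 3}.
Σ m_l² = 2·(1 + 4 + 9) = 28.

Σ(L_z)² = 28 ℏ²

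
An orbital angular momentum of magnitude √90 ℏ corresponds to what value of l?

Since |L|² = l(l+1)ℏ², l(l+1) = 90.
l² + l − 90 = 0 ⇒ l = 9.

l = 9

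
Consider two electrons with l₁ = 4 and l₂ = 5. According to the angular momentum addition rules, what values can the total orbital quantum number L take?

L = 1, 2, 3, 4, 5, 6, 7, 8, 9

Angular momentum addition gives L = |l₁ − l₂|, …, l₁ + l₂.
Allowed values: L = 1, 2, 3, 4, 5, 6, 7, 8, 9.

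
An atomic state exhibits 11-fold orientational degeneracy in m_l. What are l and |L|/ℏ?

l = 5, |L| = √30 ℏ ≈ 5.477ℏ

2l + 1 = 11 ⇒ l = 5.
|L| = ℏ√(l(l+1)) = ℏ√(5·6) = √30 ℏ.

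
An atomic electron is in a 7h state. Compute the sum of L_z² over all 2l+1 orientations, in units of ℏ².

Σ(L_z)² = 110 ℏ²

7h means n = 7, l = 5.
m_l runs from −5 to 5, i.e. {-5, -4, -3, -2, -1, 0, 1, 2, 3, 4, 5}.
Σ m_l² = l(l+1)(2l+1)/3 = 5·6·11/3 = 110.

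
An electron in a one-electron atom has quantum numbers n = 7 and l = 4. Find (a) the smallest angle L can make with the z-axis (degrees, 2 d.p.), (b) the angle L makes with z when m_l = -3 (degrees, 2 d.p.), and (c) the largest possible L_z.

θ_min ≈ 26.57°; θ(m_l=-3) ≈ 132.13°; L_z,max = 4ℏ

cos θ_min = 4/√20, so θ_min ≈ 26.57°.
For m_l = -3: cos θ = -3/√20, θ ≈ 132.13°.
L_z,max = lℏ = 4ℏ.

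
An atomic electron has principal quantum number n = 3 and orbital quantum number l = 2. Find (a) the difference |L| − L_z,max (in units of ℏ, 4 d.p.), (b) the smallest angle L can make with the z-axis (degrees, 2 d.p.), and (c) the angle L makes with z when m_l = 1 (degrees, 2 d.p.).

|L|−L_z,max ≈ 0.4495ℏ; θ_min ≈ 35.26°; θ(m_l=1) ≈ 65.91°

|L| − L_z,max = (√6 − 2)ℏ ≈ 0.4495ℏ.
cos θ_min = 2/√6, so θ_min ≈ 35.26°.
For m_l = 1: cos θ = 1/√6, θ ≈ 65.91°.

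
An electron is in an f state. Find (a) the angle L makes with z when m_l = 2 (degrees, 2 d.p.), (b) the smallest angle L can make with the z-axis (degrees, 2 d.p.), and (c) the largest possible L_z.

F corresponds to l = 3.
For m_l = 2: cos θ = 2/√12, θ ≈ 54.74°.
cos θ_min = 3/√12, so θ_min ≈ 30.00°.
L_z,max = lℏ = 3ℏ.

θ(m_l=2) ≈ 54.74°; θ_min ≈ 30.00°; L_z,max = 3ℏ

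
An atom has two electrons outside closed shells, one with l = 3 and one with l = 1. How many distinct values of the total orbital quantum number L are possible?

3

The total orbital quantum number L ranges from |l₁ − l₂| to l₁ + l₂ in integer steps.
L ∈ {2, 3, 4}.
That is 3 values.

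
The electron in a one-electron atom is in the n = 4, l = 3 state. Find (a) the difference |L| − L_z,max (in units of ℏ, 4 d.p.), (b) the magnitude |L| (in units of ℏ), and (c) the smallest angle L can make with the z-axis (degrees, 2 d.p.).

|L|−L_z,max ≈ 0.4641ℏ; |L| = 2√3 ℏ ≈ 3.464ℏ; θ_min ≈ 30.00°

|L| − L_z,max = (2√3 − 3)ℏ ≈ 0.4641ℏ.
|L| = ℏ√(3·4) = 2√3 ℏ ≈ 3.464ℏ.
cos θ_min = 3/√12, so θ_min ≈ 30.00°.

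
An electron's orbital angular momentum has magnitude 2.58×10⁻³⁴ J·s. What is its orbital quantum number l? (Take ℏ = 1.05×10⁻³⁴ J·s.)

l = 2

In units of ℏ, |L| ≈ 2.457.
(|L|/ℏ)² = l(l+1) ≈ 6.04 ⇒ l = 2.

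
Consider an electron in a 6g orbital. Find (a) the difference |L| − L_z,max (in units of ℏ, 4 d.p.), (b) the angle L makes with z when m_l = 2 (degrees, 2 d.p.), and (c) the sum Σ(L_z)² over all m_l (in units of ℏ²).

The 6g subshell has l = 4.
|L| − L_z,max = (2√5 − 4)ℏ ≈ 0.4721ℏ.
For m_l = 2: cos θ = 2/√20, θ ≈ 63.43°.
Σ m_l² = 60, so Σ(L_z)² = 60 ℏ².

|L|−L_z,max ≈ 0.4721ℏ; θ(m_l=2) ≈ 63.43°; Σ(L_z)² = 60 ℏ²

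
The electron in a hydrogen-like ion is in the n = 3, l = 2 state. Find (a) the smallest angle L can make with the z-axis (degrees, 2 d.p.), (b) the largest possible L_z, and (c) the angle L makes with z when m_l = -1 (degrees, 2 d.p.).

θ_min ≈ 35.26°; L_z,max = 2ℏ; θ(m_l=-1) ≈ 114.09°

cos θ_min = 2/√6, so θ_min ≈ 35.26°.
L_z,max = lℏ = 2ℏ.
For m_l = -1: cos θ = -1/√6, θ ≈ 114.09°.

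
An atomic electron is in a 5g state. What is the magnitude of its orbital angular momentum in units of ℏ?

5g means n = 5, l = 4.
|L| = ℏ√(l(l+1)) = ℏ√(4·5) = 2√5 ℏ

|L| = 2√5 ℏ ≈ 4.472ℏ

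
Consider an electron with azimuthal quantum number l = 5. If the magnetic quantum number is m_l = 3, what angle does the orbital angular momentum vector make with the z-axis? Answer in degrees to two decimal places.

θ ≈ 56.79°

|L| = ℏ√(l(l+1)) = √30 ℏ.
L_z = m_l ℏ = 3ℏ.
cos θ = L_z/|L| = 3/√30, so θ ≈ 56.79°.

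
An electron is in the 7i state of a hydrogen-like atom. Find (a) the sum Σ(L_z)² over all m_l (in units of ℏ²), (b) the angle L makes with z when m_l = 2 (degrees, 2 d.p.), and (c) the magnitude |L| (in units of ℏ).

The 7i subshell has l = 6.
Σ m_l² = 182, so Σ(L_z)² = 182 ℏ².
For m_l = 2: cos θ = 2/√42, θ ≈ 72.02°.
|L| = ℏ√(6·7) = √42 ℏ ≈ 6.481ℏ.

Σ(L_z)² = 182 ℏ²; θ(m_l=2) ≈ 72.02°; |L| = √42 ℏ ≈ 6.481ℏ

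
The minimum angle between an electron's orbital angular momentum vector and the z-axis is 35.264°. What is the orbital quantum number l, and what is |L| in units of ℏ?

l = 2, |L| = √6 ℏ ≈ 2.449ℏ

At minimum angle, m_l = l, so cos θ = l/√(l(l+1)); cos²θ = l/(l+1) = 0.6667.
Solving: l = 2.
Then |L| = ℏ√(2·3) = √6 ℏ.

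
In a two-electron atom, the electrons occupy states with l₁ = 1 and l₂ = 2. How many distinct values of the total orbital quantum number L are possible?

3

Angular momentum addition gives L = |l₁ − l₂|, …, l₁ + l₂.
Allowed values: L = 1, 2, 3.
That is 3 values.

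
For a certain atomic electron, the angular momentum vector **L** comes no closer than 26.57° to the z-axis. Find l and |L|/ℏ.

cos θ_min = l/√(l(l+1)) = √(l/(l+1)), so l/(l+1) = cos²(26.57°) = 0.7999.
Solving: l = 4.
Then |L| = ℏ√(4·5) = 2√5 ℏ.

l = 4, |L| = 2√5 ℏ ≈ 4.472ℏ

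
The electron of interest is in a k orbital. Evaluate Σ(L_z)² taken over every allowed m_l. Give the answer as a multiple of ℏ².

A k state has l = 7.
The allowed m_l values are -7, -6, -5, -4, -3, -2, -1, 0, 1, 2, 3, 4, 5, 6, 7.
Summing m² from −7 to 7: Σ m_l² = 280.

Σ(L_z)² = 280 ℏ²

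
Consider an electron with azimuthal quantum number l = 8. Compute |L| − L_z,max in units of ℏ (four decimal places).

|L| − L_z,max ≈ 0.4853ℏ

|L| = 6√2 ℏ ≈ 8.4853ℏ, while L_z,max = lℏ = 8ℏ.
The difference is (6√2 − 8)ℏ ≈ 0.4853ℏ.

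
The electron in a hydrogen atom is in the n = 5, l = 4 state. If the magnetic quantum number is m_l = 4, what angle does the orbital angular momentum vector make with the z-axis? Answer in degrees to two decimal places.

θ ≈ 26.57°

|L| = √(l(l+1)) ℏ = 2√5 ℏ.
L_z = m_l ℏ = 4ℏ.
cos θ = L_z/|L| = 4/√20, so θ ≈ 26.57°.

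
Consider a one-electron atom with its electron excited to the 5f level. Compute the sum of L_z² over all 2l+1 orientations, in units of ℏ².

The 5f level has l = 3.
m_l ∈ {-3, -2, -1, 0, 1, 2, 3}.
Σ m_l² = 2·(1 + 4 + 9) = 28.

Σ(L_z)² = 28 ℏ²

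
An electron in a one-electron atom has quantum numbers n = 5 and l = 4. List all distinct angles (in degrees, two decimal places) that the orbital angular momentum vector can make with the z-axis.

|L|² = l(l+1)ℏ² = 20ℏ², so |L| = 2√5 ℏ.
cos θ = m_l/√20 for each m_l ∈ {-4, -3, -2, -1, 0, 1, 2, 3, 4}.

θ ∈ {26.57°, 47.87°, 63.43°, 77.08°, 90.00°, 102.92°, 116.57°, 132.13°, 153.43°}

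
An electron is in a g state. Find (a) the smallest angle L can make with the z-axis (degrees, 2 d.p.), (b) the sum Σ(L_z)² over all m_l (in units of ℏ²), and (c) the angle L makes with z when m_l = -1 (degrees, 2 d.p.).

For a g orbital, l = 4.
cos θ_min = 4/√20, so θ_min ≈ 26.57°.
Σ m_l² = 60, so Σ(L_z)² = 60 ℏ².
For m_l = -1: cos θ = -1/√20, θ ≈ 102.92°.

θ_min ≈ 26.57°; Σ(L_z)² = 60 ℏ²; θ(m_l=-1) ≈ 102.92°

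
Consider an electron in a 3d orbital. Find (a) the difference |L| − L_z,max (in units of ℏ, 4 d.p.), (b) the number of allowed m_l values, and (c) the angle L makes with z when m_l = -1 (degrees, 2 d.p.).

|L|−L_z,max ≈ 0.4495ℏ; 5 values; θ(m_l=-1) ≈ 114.09°

For 3d, l = 2.
|L| − L_z,max = (√6 − 2)ℏ ≈ 0.4495ℏ.
There are 2l+1 = 5 values of m_l.
For m_l = -1: cos θ = -1/√6, θ ≈ 114.09°.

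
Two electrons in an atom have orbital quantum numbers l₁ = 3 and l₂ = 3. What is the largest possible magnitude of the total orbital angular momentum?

|L_tot|_max = √42 ℏ ≈ 6.481ℏ

The total orbital quantum number L ranges from |l₁ − l₂| to l₁ + l₂ in integer steps.
L ∈ {0, 1, 2, 3, 4, 5, 6}.
The largest magnitude corresponds to L = 6: |L_tot| = ℏ√(6·7) = √42 ℏ.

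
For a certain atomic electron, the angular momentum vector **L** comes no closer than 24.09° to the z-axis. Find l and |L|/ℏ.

At minimum angle, m_l = l, so cos θ = l/√(l(l+1)); cos²θ = l/(l+1) = 0.8334.
Thus l = 0.8334/(1 − 0.8334) ≈ 5.
Then |L| = ℏ√(5·6) = √30 ℏ.

l = 5, |L| = √30 ℏ ≈ 5.477ℏ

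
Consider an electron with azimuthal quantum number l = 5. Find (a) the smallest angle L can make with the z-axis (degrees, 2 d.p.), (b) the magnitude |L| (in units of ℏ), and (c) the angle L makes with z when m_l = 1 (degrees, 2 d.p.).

cos θ_min = 5/√30, so θ_min ≈ 24.09°.
|L| = ℏ√(5·6) = √30 ℏ ≈ 5.477ℏ.
For m_l = 1: cos θ = 1/√30, θ ≈ 79.48°.

θ_min ≈ 24.09°; |L| = √30 ℏ ≈ 5.477ℏ; θ(m_l=1) ≈ 79.48°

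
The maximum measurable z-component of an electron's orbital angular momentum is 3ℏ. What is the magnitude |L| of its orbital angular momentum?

|L| = 2√3 ℏ ≈ 3.464ℏ

L_z,max = lℏ, so l = 3.
|L| = ℏ√(l(l+1)) = 2√3 ℏ.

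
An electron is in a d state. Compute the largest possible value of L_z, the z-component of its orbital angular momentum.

L_z,max = 2ℏ

The letter d corresponds to l = 2.
L_z = m_l ℏ with m_l ∈ {−2, …, 2}; the maximum is m_l = 2.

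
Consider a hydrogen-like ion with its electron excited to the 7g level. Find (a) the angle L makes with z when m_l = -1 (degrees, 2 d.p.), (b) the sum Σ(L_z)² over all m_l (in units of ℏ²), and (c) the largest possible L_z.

θ(m_l=-1) ≈ 102.92°; Σ(L_z)² = 60 ℏ²; L_z,max = 4ℏ

The 7g level has l = 4.
For m_l = -1: cos θ = -1/√20, θ ≈ 102.92°.
Σ m_l² = 60, so Σ(L_z)² = 60 ℏ².
L_z,max = lℏ = 4ℏ.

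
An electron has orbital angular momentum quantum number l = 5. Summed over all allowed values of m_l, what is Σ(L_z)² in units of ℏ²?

Σ(L_z)² = 110 ℏ²

The allowed m_l values are -5, -4, -3, -2, -1, 0, 1, 2, 3, 4, 5.
Σ m_l² = 2·(1 + 4 + 9 + 16 + 25) = 110.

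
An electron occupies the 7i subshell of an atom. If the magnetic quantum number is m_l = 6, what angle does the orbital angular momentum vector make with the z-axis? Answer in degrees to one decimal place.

θ ≈ 22.2°

7i means n = 7, l = 6.
|L| = ℏ√(l(l+1)) = √42 ℏ.
L_z = m_l ℏ = 6ℏ.
cos θ = L_z/|L| = 6/√42, so θ ≈ 22.2°.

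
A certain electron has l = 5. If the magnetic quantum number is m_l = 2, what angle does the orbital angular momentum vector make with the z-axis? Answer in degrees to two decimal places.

θ ≈ 68.58°

|L| = ℏ√(l(l+1)) = √30 ℏ.
L_z = m_l ℏ = 2ℏ.
cos θ = L_z/|L| = 2/√30, so θ ≈ 68.58°.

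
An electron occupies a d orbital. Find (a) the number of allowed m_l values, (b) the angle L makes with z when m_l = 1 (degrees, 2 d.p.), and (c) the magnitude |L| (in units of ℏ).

5 values; θ(m_l=1) ≈ 65.91°; |L| = √6 ℏ ≈ 2.449ℏ

The letter d corresponds to l = 2.
There are 2l+1 = 5 values of m_l.
For m_l = 1: cos θ = 1/√6, θ ≈ 65.91°.
|L| = ℏ√(2·3) = √6 ℏ ≈ 2.449ℏ.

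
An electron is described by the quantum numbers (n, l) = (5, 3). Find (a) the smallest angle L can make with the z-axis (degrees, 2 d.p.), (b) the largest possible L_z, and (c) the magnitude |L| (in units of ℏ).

cos θ_min = 3/√12, so θ_min ≈ 30.00°.
L_z,max = lℏ = 3ℏ.
|L| = ℏ√(3·4) = 2√3 ℏ ≈ 3.464ℏ.

θ_min ≈ 30.00°; L_z,max = 3ℏ; |L| = 2√3 ℏ ≈ 3.464ℏ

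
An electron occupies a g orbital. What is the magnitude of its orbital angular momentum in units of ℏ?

The letter g corresponds to l = 4.
|L| = ℏ√(l(l+1)) = ℏ√(4·5) = 2√5 ℏ

|L| = 2√5 ℏ ≈ 4.472ℏ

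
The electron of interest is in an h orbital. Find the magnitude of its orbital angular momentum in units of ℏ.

|L| = √30 ℏ ≈ 5.477ℏ

An h state has l = 5.
|L| = ℏ√(l(l+1)) = ℏ√(5·6) = √30 ℏ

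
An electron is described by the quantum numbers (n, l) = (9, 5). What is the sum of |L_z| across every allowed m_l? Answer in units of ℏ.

m_l runs from −5 to 5, i.e. {-5, -4, -3, -2, -1, 0, 1, 2, 3, 4, 5}.
Σ|m_l| = l(l+1) = 30.

Σ|L_z| = 30 ℏ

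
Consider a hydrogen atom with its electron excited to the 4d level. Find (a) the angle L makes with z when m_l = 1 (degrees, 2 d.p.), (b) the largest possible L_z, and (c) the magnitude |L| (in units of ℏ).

θ(m_l=1) ≈ 65.91°; L_z,max = 2ℏ; |L| = √6 ℏ ≈ 2.449ℏ

The 4d level has l = 2.
For m_l = 1: cos θ = 1/√6, θ ≈ 65.91°.
L_z,max = lℏ = 2ℏ.
|L| = ℏ√(2·3) = √6 ℏ ≈ 2.449ℏ.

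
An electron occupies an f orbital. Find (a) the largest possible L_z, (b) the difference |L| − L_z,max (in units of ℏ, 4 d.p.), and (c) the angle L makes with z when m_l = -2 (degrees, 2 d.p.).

L_z,max = 3ℏ; |L|−L_z,max ≈ 0.4641ℏ; θ(m_l=-2) ≈ 125.26°

The letter f corresponds to l = 3.
L_z,max = lℏ = 3ℏ.
|L| − L_z,max = (2√3 − 3)ℏ ≈ 0.4641ℏ.
For m_l = -2: cos θ = -2/√12, θ ≈ 125.26°.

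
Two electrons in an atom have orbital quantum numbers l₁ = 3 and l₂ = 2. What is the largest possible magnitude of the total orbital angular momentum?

|L_tot|_max = √30 ℏ ≈ 5.477ℏ

Angular momentum addition gives L = |l₁ − l₂|, …, l₁ + l₂.
L ∈ {1, 2, 3, 4, 5}.
The largest magnitude corresponds to L = 5: |L_tot| = ℏ√(5·6) = √30 ℏ.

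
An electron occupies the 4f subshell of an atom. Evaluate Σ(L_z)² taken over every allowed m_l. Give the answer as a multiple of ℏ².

Σ(L_z)² = 28 ℏ²

The 4f subshell has l = 3.
The allowed m_l values are -3, -2, -1, 0, 1, 2, 3.
Σ m_l² = l(l+1)(2l+1)/3 = 3·4·7/3 = 28.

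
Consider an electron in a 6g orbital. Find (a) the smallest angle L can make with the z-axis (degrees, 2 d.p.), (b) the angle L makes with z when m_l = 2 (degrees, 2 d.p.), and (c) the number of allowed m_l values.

For 6g, l = 4.
cos θ_min = 4/√20, so θ_min ≈ 26.57°.
For m_l = 2: cos θ = 2/√20, θ ≈ 63.43°.
There are 2l+1 = 9 values of m_l.

θ_min ≈ 26.57°; θ(m_l=2) ≈ 63.43°; 9 values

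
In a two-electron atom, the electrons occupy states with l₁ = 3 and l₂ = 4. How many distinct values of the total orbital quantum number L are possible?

The total orbital quantum number L ranges from |l₁ − l₂| to l₁ + l₂ in integer steps.
Allowed values: L = 1, 2, 3, 4, 5, 6, 7.
That is 7 values.

7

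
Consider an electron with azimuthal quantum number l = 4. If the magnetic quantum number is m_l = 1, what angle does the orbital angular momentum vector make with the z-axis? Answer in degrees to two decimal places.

θ ≈ 77.08°

|L| = √(l(l+1)) ℏ = 2√5 ℏ.
L_z = m_l ℏ = 1ℏ.
cos θ = L_z/|L| = 1/√20, so θ ≈ 77.08°.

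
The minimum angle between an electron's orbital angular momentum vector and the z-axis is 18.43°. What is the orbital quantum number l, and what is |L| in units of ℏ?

At minimum angle, m_l = l, so cos θ = l/√(l(l+1)); cos²θ = l/(l+1) = 0.9001.
Solving: l = 9.
Then |L| = ℏ√(9·10) = 3√10 ℏ.

l = 9, |L| = 3√10 ℏ ≈ 9.487ℏ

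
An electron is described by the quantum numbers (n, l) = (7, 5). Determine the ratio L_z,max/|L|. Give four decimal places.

|L| = √30 ℏ ≈ 5.4772ℏ, while L_z,max = lℏ = 5ℏ.
L_z,max/|L| = 5/√30 = 0.9129.

L_z,max/|L| = 0.9129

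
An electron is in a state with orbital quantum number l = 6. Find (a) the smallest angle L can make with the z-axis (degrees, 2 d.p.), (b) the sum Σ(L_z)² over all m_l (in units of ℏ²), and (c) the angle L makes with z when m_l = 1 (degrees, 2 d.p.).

cos θ_min = 6/√42, so θ_min ≈ 22.21°.
Σ m_l² = 182, so Σ(L_z)² = 182 ℏ².
For m_l = 1: cos θ = 1/√42, θ ≈ 81.12°.

θ_min ≈ 22.21°; Σ(L_z)² = 182 ℏ²; θ(m_l=1) ≈ 81.12°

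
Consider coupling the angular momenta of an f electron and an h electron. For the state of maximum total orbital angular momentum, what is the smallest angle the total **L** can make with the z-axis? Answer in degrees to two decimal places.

θ_min ≈ 19.47°

Angular momentum addition gives L = |l₁ − l₂|, …, l₁ + l₂.
So L can be 2, 3, 4, 5, 6, 7, 8.
The maximum is L = 8, with |L_tot| = ℏ√(8·9) = 6√2 ℏ.
The minimum angle with z is arccos(8/√72) ≈ 19.47°.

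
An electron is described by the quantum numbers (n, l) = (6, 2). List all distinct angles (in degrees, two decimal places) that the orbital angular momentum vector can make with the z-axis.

|L|² = l(l+1)ℏ² = 6ℏ², so |L| = √6 ℏ.
cos θ = m_l/√6 for each m_l ∈ {-2, -1, 0, 1, 2}.

θ ∈ {35.26°, 65.91°, 90.00°, 114.09°, 144.74°}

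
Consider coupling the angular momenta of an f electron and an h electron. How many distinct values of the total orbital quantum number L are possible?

L runs from |3 − 5| = 2 to 3 + 5 = 8.
So L can be 2, 3, 4, 5, 6, 7, 8.
That is 7 values.

7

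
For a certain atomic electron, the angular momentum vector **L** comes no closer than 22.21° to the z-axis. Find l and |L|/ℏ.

l = 6, |L| = √42 ℏ ≈ 6.481ℏ

cos θ_min = l/√(l(l+1)) = √(l/(l+1)), so l/(l+1) = cos²(22.21°) = 0.8571.
Solving: l = 6.
Then |L| = ℏ√(6·7) = √42 ℏ.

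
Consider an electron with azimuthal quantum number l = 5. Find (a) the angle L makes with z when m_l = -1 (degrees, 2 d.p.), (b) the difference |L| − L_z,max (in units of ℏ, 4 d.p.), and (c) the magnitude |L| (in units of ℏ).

θ(m_l=-1) ≈ 100.52°; |L|−L_z,max ≈ 0.4772ℏ; |L| = √30 ℏ ≈ 5.477ℏ

For m_l = -1: cos θ = -1/√30, θ ≈ 100.52°.
|L| − L_z,max = (√30 − 5)ℏ ≈ 0.4772ℏ.
|L| = ℏ√(5·6) = √30 ℏ ≈ 5.477ℏ.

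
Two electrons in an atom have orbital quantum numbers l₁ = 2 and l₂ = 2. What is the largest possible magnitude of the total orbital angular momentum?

|L_tot|_max = 2√5 ℏ ≈ 4.472ℏ

L runs from |2 − 2| = 0 to 2 + 2 = 4.
So L can be 0, 1, 2, 3, 4.
The largest magnitude corresponds to L = 4: |L_tot| = ℏ√(4·5) = 2√5 ℏ.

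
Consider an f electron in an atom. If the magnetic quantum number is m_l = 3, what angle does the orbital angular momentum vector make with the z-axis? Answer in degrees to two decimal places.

For an f orbital, l = 3.
|L| = √(l(l+1)) ℏ = 2√3 ℏ.
L_z = m_l ℏ = 3ℏ.
cos θ = L_z/|L| = 3/√12, so θ ≈ 30.00°.

θ ≈ 30.00°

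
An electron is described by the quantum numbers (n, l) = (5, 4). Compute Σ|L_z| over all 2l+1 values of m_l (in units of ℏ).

Σ|L_z| = 20 ℏ

m_l runs from −4 to 4, i.e. {-4, -3, -2, -1, 0, 1, 2, 3, 4}.
Σ|m_l| = l(l+1) = 20.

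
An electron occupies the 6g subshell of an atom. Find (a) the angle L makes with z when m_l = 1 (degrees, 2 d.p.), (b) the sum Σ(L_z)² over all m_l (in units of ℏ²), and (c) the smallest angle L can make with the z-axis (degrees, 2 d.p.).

θ(m_l=1) ≈ 77.08°; Σ(L_z)² = 60 ℏ²; θ_min ≈ 26.57°

The 6g subshell has l = 4.
For m_l = 1: cos θ = 1/√20, θ ≈ 77.08°.
Σ m_l² = 60, so Σ(L_z)² = 60 ℏ².
cos θ_min = 4/√20, so θ_min ≈ 26.57°.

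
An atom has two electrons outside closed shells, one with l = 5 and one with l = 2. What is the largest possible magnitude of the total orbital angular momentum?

Angular momentum addition gives L = |l₁ − l₂|, …, l₁ + l₂.
L ∈ {3, 4, 5, 6, 7}.
The largest magnitude corresponds to L = 7: |L_tot| = ℏ√(7·8) = 2√14 ℏ.

|L_tot|_max = 2√14 ℏ ≈ 7.483ℏ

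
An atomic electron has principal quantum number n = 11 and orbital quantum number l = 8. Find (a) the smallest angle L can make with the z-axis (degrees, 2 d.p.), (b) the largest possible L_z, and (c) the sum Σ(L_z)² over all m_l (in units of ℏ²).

cos θ_min = 8/√72, so θ_min ≈ 19.47°.
L_z,max = lℏ = 8ℏ.
Σ m_l² = 408, so Σ(L_z)² = 408 ℏ².

θ_min ≈ 19.47°; L_z,max = 8ℏ; Σ(L_z)² = 408 ℏ²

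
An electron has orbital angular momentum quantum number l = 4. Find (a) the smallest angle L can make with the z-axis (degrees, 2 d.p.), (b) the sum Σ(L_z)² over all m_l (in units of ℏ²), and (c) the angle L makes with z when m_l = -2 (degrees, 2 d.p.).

θ_min ≈ 26.57°; Σ(L_z)² = 60 ℏ²; θ(m_l=-2) ≈ 116.57°

cos θ_min = 4/√20, so θ_min ≈ 26.57°.
Σ m_l² = 60, so Σ(L_z)² = 60 ℏ².
For m_l = -2: cos θ = -2/√20, θ ≈ 116.57°.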